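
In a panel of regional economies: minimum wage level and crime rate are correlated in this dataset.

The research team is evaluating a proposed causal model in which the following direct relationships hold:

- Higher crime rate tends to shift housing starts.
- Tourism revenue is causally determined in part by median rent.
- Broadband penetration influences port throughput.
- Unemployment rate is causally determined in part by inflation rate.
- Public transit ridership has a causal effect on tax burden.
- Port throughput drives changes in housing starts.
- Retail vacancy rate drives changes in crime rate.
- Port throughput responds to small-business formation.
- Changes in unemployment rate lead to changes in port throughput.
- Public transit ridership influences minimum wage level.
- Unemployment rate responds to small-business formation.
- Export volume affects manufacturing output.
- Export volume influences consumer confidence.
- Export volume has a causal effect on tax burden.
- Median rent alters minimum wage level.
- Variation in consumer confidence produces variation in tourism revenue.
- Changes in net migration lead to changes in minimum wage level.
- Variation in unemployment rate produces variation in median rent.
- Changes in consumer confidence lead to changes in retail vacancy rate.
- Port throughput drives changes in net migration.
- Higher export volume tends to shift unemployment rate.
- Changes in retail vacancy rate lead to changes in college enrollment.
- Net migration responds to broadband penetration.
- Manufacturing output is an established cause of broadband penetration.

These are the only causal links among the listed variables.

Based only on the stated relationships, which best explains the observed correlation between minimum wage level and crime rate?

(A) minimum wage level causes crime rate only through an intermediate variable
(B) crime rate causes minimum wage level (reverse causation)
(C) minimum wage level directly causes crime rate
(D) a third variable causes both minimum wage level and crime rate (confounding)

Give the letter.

D

Export volume causes minimum wage level (export volume → unemployment rate → median rent → minimum wage level) and crime rate (export volume → consumer confidence → retail vacancy rate → crime rate) — a common cause creating the correlation.
There is no stated path from minimum wage level to crime rate or from crime rate to minimum wage level, so neither direct nor reverse causation applies.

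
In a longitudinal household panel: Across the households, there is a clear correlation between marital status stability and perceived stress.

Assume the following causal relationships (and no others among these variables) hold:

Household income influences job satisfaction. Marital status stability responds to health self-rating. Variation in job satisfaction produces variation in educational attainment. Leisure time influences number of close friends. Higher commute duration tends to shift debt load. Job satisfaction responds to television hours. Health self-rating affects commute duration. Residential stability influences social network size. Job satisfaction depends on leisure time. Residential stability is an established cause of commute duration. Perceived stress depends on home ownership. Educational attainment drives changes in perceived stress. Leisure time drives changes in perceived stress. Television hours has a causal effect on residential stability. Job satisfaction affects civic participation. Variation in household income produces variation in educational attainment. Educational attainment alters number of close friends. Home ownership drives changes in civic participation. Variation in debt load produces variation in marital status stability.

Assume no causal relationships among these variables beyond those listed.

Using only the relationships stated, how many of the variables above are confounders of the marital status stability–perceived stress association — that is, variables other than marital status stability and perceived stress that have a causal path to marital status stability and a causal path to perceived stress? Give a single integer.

1

The common causes are: television hours (to marital status stability via television hours → residential stability → commute duration → debt load → marital status stability; to perceived stress via television hours → job satisfaction → educational attainment → perceived stress).
Every other variable lacks a causal path to at least one of marital status stability and perceived stress.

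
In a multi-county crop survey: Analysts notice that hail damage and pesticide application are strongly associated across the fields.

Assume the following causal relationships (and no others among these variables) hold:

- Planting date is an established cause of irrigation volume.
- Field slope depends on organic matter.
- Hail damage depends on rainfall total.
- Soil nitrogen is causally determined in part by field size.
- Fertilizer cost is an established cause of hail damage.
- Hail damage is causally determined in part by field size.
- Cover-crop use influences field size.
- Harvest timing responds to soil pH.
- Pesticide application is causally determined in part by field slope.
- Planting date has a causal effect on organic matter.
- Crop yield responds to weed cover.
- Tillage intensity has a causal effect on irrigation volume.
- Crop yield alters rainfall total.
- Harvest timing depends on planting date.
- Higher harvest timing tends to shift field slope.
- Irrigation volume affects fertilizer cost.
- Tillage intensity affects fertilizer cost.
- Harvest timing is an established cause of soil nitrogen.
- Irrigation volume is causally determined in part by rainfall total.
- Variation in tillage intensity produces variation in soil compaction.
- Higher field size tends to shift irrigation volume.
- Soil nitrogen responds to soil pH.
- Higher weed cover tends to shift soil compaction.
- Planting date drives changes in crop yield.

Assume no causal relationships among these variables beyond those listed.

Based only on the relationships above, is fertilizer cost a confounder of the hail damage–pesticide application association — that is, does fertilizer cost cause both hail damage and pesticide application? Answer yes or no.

Fertilizer cost has no stated causal path to pesticide application. A confounder must cause both variables, so fertilizer cost does not qualify.

no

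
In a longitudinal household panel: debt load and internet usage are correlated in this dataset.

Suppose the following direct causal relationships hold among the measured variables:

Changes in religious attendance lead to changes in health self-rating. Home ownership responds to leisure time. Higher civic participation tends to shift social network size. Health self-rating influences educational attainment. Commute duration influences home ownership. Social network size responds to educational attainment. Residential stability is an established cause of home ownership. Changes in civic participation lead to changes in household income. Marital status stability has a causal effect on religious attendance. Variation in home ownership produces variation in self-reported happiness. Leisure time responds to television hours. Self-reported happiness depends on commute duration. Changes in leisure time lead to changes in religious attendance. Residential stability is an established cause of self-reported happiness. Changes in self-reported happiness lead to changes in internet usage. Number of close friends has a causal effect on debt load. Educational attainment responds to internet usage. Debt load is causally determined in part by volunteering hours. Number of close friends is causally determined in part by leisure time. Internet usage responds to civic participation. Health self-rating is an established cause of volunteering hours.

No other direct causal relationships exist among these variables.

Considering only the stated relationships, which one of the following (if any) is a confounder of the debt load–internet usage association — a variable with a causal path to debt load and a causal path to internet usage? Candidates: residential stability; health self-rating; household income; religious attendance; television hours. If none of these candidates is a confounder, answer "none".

Television hours causes debt load (television hours → leisure time → number of close friends → debt load) and also causes internet usage (television hours → leisure time → home ownership → self-reported happiness → internet usage); it is a common cause of both.
Each of the other candidates lacks a causal path to at least one of debt load and internet usage, so they do not confound the relationship.

television hours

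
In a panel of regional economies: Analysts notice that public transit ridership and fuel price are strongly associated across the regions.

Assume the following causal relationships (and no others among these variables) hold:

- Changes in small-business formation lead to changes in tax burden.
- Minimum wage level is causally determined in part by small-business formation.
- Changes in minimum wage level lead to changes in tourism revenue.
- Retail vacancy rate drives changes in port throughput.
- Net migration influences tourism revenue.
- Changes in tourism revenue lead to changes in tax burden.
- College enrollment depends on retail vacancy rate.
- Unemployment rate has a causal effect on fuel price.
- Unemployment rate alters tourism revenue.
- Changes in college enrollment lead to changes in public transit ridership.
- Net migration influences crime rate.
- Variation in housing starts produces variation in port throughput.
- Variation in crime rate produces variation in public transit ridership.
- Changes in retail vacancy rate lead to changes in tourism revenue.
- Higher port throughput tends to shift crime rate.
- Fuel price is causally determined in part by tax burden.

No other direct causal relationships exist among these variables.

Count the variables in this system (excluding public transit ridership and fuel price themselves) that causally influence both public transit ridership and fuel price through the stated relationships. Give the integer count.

2

The common causes are: net migration (to public transit ridership via net migration → crime rate → public transit ridership; to fuel price via net migration → tourism revenue → tax burden → fuel price); retail vacancy rate (to public transit ridership via retail vacancy rate → college enrollment → public transit ridership; to fuel price via retail vacancy rate → tourism revenue → tax burden → fuel price).
Every other variable lacks a causal path to at least one of public transit ridership and fuel price.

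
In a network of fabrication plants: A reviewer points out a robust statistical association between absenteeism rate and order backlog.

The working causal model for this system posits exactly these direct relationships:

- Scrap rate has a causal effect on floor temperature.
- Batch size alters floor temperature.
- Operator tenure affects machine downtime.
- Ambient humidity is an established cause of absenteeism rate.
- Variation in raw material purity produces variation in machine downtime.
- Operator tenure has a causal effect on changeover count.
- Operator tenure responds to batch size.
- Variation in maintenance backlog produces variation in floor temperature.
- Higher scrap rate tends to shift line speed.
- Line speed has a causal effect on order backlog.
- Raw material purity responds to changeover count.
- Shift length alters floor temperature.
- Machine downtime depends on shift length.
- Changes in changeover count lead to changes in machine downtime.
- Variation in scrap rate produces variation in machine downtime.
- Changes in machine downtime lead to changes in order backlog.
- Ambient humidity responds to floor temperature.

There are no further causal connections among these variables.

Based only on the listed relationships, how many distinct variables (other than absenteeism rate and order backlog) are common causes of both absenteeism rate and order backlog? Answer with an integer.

The common causes are: batch size (to absenteeism rate via batch size → floor temperature → ambient humidity → absenteeism rate; to order backlog via batch size → operator tenure → machine downtime → order backlog); scrap rate (to absenteeism rate via scrap rate → floor temperature → ambient humidity → absenteeism rate; to order backlog via scrap rate → line speed → order backlog); shift length (to absenteeism rate via shift length → floor temperature → ambient humidity → absenteeism rate; to order backlog via shift length → machine downtime → order backlog).
Every other variable lacks a causal path to at least one of absenteeism rate and order backlog.

3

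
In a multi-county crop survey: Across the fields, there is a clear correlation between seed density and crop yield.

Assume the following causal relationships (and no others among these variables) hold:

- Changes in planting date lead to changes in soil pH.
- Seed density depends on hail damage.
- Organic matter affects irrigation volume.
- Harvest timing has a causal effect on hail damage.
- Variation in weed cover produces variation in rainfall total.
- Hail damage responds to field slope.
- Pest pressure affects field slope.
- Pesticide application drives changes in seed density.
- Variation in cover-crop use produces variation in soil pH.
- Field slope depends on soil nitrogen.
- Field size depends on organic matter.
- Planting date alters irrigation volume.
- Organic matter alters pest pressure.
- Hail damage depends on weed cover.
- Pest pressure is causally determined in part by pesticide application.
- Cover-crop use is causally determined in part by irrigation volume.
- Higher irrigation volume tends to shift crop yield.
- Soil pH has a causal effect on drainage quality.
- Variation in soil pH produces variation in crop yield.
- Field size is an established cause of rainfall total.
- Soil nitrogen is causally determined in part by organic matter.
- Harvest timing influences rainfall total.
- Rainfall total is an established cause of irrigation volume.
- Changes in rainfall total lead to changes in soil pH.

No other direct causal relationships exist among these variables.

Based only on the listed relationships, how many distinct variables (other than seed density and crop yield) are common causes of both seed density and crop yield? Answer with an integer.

The common causes are: harvest timing (to seed density via harvest timing → hail damage → seed density; to crop yield via harvest timing → rainfall total → soil pH → crop yield); organic matter (to seed density via organic matter → pest pressure → field slope → hail damage → seed density; to crop yield via organic matter → irrigation volume → crop yield); weed cover (to seed density via weed cover → hail damage → seed density; to crop yield via weed cover → rainfall total → soil pH → crop yield).
Every other variable lacks a causal path to at least one of seed density and crop yield.

3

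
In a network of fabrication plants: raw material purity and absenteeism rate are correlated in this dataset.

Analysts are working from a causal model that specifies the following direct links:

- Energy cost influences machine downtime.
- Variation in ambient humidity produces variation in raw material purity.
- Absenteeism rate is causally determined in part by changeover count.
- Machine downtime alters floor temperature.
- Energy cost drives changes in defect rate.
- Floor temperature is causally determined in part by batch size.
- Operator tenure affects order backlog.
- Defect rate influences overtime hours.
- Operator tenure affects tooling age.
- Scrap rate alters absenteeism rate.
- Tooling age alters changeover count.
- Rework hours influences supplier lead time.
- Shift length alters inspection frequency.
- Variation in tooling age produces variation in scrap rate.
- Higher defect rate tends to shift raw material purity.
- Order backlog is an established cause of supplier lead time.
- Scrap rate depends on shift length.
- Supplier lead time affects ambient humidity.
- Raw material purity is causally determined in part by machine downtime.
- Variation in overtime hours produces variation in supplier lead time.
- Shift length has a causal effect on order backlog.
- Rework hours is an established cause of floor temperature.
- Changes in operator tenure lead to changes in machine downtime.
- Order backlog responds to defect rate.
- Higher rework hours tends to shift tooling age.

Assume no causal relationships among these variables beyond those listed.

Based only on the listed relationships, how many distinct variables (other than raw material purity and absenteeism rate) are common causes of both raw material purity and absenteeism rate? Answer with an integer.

The common causes are: operator tenure (to raw material purity via operator tenure → machine downtime → raw material purity; to absenteeism rate via operator tenure → tooling age → changeover count → absenteeism rate); rework hours (to raw material purity via rework hours → supplier lead time → ambient humidity → raw material purity; to absenteeism rate via rework hours → tooling age → changeover count → absenteeism rate); shift length (to raw material purity via shift length → order backlog → supplier lead time → ambient humidity → raw material purity; to absenteeism rate via shift length → scrap rate → absenteeism rate).
Every other variable lacks a causal path to at least one of raw material purity and absenteeism rate.

3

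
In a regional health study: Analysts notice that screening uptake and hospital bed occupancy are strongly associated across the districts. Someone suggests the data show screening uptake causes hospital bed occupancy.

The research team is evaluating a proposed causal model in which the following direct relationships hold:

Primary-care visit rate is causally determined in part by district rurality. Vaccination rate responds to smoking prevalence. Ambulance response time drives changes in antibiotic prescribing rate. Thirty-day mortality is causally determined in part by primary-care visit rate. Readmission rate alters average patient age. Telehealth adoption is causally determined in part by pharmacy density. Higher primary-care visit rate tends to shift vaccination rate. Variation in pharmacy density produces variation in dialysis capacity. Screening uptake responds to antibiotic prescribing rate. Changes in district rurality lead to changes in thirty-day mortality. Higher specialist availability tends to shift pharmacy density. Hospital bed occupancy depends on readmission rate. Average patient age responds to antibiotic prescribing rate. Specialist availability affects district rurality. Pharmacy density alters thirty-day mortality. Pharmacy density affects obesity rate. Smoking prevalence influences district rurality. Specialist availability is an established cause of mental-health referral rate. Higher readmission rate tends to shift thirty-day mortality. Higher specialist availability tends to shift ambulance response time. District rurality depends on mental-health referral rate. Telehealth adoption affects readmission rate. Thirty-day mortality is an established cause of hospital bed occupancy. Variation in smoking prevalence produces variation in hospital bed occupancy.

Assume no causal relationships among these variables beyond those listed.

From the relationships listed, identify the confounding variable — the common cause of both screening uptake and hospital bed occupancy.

specialist availability

Specialist availability has a causal path to screening uptake (specialist availability → ambulance response time → antibiotic prescribing rate → screening uptake) and a separate causal path to hospital bed occupancy (specialist availability → pharmacy density → thirty-day mortality → hospital bed occupancy), so it is a common cause of both.
No stated relationship gives screening uptake a causal route to hospital bed occupancy, so the correlation is explained by the shared upstream cause rather than a direct effect.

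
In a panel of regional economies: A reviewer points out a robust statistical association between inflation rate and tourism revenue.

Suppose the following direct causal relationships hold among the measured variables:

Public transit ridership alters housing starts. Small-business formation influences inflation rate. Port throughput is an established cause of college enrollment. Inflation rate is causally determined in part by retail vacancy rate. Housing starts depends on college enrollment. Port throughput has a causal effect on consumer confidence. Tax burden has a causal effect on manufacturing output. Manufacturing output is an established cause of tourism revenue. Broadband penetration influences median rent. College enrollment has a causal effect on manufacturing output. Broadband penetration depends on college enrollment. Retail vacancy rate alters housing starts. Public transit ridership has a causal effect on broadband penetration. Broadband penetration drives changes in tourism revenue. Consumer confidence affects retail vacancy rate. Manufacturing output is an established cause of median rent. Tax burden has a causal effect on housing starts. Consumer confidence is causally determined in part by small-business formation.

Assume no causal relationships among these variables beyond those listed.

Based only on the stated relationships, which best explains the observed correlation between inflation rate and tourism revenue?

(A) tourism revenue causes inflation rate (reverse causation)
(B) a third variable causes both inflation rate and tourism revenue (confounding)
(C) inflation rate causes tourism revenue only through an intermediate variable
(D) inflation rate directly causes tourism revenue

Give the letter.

Port throughput causes inflation rate (port throughput → consumer confidence → retail vacancy rate → inflation rate) and tourism revenue (port throughput → college enrollment → manufacturing output → tourism revenue) — a common cause creating the correlation.
There is no stated path from inflation rate to tourism revenue or from tourism revenue to inflation rate, so neither direct nor reverse causation applies.

B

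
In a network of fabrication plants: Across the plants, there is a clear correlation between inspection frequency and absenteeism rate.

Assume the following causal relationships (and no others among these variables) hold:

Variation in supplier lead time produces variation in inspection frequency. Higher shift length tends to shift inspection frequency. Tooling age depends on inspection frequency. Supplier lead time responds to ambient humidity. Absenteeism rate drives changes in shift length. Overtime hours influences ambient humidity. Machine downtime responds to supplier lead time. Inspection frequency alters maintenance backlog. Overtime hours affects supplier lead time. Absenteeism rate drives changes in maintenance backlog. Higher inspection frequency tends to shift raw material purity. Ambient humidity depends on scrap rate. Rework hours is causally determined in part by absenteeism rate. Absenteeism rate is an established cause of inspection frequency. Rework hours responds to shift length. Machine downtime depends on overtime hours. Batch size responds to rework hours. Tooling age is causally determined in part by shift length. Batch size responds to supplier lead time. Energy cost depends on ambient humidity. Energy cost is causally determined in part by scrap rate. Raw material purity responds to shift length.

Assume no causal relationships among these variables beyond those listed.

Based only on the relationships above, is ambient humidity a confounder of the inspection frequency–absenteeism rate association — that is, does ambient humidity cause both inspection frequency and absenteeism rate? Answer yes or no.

no

Ambient humidity has no stated causal path to absenteeism rate. A confounder must cause both variables, so ambient humidity does not qualify.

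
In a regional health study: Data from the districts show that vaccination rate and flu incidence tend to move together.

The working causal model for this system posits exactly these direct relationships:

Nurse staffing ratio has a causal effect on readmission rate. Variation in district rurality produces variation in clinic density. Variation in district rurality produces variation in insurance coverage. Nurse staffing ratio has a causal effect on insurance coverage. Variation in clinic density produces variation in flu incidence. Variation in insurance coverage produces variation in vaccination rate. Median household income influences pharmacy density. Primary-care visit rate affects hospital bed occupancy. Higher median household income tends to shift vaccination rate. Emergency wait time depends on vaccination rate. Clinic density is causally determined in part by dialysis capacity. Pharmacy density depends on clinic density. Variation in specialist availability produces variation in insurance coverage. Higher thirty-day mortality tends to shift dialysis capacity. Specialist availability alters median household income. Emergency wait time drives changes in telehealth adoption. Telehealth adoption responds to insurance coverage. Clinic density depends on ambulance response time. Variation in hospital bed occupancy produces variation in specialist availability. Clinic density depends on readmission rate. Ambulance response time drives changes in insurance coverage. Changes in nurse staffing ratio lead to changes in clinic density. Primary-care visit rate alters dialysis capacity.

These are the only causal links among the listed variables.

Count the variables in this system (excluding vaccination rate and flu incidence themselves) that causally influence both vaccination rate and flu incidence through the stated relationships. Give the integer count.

The common causes are: ambulance response time (to vaccination rate via ambulance response time → insurance coverage → vaccination rate; to flu incidence via ambulance response time → clinic density → flu incidence); district rurality (to vaccination rate via district rurality → insurance coverage → vaccination rate; to flu incidence via district rurality → clinic density → flu incidence); nurse staffing ratio (to vaccination rate via nurse staffing ratio → insurance coverage → vaccination rate; to flu incidence via nurse staffing ratio → clinic density → flu incidence); primary-care visit rate (to vaccination rate via primary-care visit rate → hospital bed occupancy → specialist availability → median household income → vaccination rate; to flu incidence via primary-care visit rate → dialysis capacity → clinic density → flu incidence).
Every other variable lacks a causal path to at least one of vaccination rate and flu incidence.

4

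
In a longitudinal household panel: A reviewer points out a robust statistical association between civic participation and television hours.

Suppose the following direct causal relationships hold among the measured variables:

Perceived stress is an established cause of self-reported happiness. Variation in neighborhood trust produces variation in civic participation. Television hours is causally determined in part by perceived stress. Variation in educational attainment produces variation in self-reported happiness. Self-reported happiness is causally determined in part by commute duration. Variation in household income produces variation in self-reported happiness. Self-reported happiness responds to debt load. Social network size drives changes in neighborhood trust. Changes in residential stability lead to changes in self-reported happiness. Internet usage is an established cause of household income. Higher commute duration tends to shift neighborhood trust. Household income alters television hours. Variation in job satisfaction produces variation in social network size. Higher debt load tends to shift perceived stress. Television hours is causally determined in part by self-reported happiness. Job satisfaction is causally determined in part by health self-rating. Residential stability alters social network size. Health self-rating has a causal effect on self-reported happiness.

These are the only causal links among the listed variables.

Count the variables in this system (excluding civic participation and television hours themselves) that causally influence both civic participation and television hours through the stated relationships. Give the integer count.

The common causes are: commute duration (to civic participation via commute duration → neighborhood trust → civic participation; to television hours via commute duration → self-reported happiness → television hours); health self-rating (to civic participation via health self-rating → job satisfaction → social network size → neighborhood trust → civic participation; to television hours via health self-rating → self-reported happiness → television hours); residential stability (to civic participation via residential stability → social network size → neighborhood trust → civic participation; to television hours via residential stability → self-reported happiness → television hours).
Every other variable lacks a causal path to at least one of civic participation and television hours.

3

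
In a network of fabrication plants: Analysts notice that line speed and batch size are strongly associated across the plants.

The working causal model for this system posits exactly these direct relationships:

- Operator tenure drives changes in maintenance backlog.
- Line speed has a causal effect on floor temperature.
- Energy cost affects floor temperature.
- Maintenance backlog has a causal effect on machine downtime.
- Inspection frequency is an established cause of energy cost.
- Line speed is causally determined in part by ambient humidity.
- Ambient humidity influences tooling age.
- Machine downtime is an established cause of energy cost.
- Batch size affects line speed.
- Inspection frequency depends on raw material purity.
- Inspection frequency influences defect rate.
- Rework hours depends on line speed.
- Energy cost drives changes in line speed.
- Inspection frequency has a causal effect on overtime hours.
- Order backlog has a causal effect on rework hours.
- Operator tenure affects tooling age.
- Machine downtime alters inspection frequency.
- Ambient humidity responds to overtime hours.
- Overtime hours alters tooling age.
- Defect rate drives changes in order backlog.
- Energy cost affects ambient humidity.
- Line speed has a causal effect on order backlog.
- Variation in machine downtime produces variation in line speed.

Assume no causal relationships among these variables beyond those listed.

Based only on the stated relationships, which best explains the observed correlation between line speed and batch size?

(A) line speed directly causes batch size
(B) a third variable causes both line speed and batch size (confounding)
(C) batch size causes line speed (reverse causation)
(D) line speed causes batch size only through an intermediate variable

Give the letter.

C

The stated link runs batch size → line speed; line speed has no causal path to batch size. No variable causes both, so confounding is ruled out. The correlation reflects reverse causation.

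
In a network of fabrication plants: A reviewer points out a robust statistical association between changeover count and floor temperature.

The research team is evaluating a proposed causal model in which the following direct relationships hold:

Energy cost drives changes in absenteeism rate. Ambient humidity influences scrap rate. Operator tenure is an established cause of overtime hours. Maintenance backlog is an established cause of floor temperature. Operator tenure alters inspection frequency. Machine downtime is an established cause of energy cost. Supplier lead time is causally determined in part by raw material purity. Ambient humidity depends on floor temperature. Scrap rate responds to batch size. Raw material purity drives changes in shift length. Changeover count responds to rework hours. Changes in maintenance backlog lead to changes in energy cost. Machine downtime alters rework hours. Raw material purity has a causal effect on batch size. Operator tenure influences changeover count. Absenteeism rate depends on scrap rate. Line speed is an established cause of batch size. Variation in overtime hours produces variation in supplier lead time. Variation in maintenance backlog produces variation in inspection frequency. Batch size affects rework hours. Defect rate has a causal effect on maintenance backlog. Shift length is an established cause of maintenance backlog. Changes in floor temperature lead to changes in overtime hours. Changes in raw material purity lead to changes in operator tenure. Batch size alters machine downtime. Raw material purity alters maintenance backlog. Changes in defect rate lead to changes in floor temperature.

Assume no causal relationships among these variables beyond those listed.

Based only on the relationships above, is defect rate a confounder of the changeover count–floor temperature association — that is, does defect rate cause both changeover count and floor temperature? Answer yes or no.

Defect rate has no stated causal path to changeover count. A confounder must cause both variables, so defect rate does not qualify.

no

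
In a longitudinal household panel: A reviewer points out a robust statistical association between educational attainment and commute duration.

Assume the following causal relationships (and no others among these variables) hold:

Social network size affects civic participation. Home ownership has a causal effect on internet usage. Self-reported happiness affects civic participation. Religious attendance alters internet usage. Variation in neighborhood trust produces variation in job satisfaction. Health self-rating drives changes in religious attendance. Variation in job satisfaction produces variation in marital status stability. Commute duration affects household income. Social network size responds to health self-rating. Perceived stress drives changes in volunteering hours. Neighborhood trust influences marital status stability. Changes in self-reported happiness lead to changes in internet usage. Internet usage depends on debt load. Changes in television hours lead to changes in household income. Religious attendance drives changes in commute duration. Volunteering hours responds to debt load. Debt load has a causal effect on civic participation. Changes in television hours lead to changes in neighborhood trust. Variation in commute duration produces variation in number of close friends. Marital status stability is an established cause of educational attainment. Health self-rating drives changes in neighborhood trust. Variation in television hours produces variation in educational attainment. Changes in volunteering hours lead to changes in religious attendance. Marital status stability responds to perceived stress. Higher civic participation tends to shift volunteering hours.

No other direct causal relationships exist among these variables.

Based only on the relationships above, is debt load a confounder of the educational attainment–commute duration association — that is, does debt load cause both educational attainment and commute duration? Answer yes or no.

Debt load has no stated causal path to educational attainment. A confounder must cause both variables, so debt load does not qualify.

no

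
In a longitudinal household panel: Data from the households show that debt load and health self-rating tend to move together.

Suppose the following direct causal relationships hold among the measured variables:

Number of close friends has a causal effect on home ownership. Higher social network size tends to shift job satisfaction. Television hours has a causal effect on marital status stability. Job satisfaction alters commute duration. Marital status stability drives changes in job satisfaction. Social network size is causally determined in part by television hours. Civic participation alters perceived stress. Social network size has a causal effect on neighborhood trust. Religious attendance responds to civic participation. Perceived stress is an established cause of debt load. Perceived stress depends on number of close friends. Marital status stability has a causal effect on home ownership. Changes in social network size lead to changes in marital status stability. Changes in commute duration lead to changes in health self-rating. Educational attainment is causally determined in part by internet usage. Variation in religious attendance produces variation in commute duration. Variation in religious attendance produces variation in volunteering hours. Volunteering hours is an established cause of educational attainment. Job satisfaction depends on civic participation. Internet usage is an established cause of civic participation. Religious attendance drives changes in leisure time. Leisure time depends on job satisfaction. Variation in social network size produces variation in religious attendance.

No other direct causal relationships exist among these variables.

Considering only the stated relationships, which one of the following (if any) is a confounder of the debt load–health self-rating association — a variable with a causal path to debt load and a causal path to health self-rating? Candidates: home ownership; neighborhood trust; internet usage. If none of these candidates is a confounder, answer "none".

internet usage

Internet usage causes debt load (internet usage → civic participation → perceived stress → debt load) and also causes health self-rating (internet usage → civic participation → job satisfaction → commute duration → health self-rating); it is a common cause of both.
Each of the other candidates lacks a causal path to at least one of debt load and health self-rating, so they do not confound the relationship.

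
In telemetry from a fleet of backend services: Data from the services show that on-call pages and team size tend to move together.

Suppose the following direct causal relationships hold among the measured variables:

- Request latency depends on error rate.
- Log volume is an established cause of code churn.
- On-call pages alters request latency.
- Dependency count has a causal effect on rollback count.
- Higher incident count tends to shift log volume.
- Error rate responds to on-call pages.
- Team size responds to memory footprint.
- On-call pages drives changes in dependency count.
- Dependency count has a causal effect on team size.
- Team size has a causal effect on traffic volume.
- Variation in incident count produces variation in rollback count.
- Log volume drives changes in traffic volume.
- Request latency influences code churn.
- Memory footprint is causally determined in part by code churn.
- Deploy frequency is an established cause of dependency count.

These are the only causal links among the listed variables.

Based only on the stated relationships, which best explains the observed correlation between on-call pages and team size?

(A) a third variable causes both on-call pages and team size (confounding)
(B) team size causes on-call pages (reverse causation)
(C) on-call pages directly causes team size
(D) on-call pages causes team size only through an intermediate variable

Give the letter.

D

On-call pages reaches team size through on-call pages → dependency count → team size — an indirect causal chain with no direct on-call pages → team size link. No variable causes both on-call pages and team size, so confounding is ruled out; the effect is mediated.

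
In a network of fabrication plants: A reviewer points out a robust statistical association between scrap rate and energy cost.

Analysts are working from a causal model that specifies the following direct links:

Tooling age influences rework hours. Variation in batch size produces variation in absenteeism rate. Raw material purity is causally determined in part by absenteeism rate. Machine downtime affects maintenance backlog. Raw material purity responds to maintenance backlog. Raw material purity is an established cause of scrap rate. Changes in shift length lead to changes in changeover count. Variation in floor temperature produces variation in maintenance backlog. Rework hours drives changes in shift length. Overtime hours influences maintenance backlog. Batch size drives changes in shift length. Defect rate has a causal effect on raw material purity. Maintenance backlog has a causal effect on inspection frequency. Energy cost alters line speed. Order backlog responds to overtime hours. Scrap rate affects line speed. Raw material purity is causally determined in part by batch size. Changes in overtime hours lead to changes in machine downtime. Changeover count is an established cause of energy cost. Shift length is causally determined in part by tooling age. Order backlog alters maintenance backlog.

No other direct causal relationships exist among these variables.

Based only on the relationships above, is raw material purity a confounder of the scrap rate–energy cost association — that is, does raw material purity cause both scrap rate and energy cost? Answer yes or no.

no

Raw material purity has no stated causal path to energy cost. A confounder must cause both variables, so raw material purity does not qualify.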